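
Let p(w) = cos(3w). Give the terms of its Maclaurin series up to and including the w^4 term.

Differentiate repeatedly and evaluate at the center.
p(0) = 1
p′(0) = 0
p′′(0) = -9
p′′′(0) = 0
p^(4)(0) = 81

27*w^4/8 - 9*w^2/2 + 1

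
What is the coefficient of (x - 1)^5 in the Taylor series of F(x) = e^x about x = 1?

e/120

Apply the Taylor formula c_k = f^(k)(a)/k!.
[(x - 1)^0] = e;  [(x - 1)^1] = e;  [(x - 1)^2] = e/2;  [(x - 1)^3] = e/6;  [(x - 1)^4] = e/24;  [(x - 1)^5] = e/120.
So c_5 = F^(5)(1)/5! = e/120.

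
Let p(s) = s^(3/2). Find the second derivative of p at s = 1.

The coefficient of (s - 1)^2 in the expansion is 3/8, so p′′(1) = 2! * (3/8) = 3/4.

3/4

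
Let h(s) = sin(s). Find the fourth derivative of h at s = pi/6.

1/2

The coefficient of (s - pi/6)^4 in the expansion is 1/48, so h^(4)(pi/6) = 4! * (1/48) = 1/2.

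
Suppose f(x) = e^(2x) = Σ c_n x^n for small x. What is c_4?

Differentiate repeatedly and evaluate at the center.
So c_4 = f^(4)(0)/4! = 2/3.

2/3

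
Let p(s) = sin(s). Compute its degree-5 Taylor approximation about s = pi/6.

Use the known series and substitute for the argument.
p(pi/6) = 1/2
p′(pi/6) = sqrt(3)/2
p′′(pi/6) = -1/2
p′′′(pi/6) = -sqrt(3)/2
p^(4)(pi/6) = 1/2
p^(5)(pi/6) = sqrt(3)/2

sqrt(3)*(s - pi/6)^5/240 + (s - pi/6)^4/48 - sqrt(3)*(s - pi/6)^3/12 - (s - pi/6)^2/4 + sqrt(3)*(s - pi/6)/2 + 1/2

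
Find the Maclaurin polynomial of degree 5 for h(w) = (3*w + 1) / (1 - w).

4*w^5 + 4*w^4 + 4*w^3 + 4*w^2 + 4*w + 1

Multiply each power in the prefactor through the base expansion.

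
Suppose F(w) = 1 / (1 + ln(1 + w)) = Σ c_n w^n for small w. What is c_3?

-7/3

Use the geometric series for the reciprocal, then substitute.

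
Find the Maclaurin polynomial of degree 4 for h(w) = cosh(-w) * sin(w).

w^3/3 + w

Take the Cauchy product of the two expansions.
[w^0] = 0;  [w^1] = 1;  [w^2] = 0;  [w^3] = 1/3;  [w^4] = 0.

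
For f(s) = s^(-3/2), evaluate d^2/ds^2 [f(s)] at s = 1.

15/4

From the series, [(s - 1)^2] f = 15/8; multiply by 2! = 2 to get 15/4.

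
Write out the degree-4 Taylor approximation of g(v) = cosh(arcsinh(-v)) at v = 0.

Plug the Maclaurin series of the inner function into that of the outer and collect terms.
g(0) = 1
g′(0) = 0
g′′(0) = 1
g′′′(0) = 0
g^(4)(0) = -3

-v^4/8 + v^2/2 + 1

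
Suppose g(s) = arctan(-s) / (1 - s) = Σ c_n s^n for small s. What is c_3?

Expand each factor separately, then convolve coefficients.
So c_3 = g′′′(0)/3! = -2/3.

-2/3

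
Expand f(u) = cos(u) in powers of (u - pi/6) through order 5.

Use the known series and substitute for the argument.
f(pi/6) = sqrt(3)/2
f′(pi/6) = -1/2
f′′(pi/6) = -sqrt(3)/2
f′′′(pi/6) = 1/2
f^(4)(pi/6) = sqrt(3)/2
f^(5)(pi/6) = -1/2

-(u - pi/6)^5/240 + sqrt(3)*(u - pi/6)^4/48 + (u - pi/6)^3/12 - sqrt(3)*(u - pi/6)^2/4 - (u - pi/6)/2 + sqrt(3)/2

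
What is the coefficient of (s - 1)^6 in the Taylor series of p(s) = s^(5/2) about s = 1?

[(s - 1)^0] = 1;  [(s - 1)^1] = 5/2;  [(s - 1)^2] = 15/8;  [(s - 1)^3] = 5/16;  [(s - 1)^4] = -5/128;  [(s - 1)^5] = 3/256;  [(s - 1)^6] = -5/1024.

-5/1024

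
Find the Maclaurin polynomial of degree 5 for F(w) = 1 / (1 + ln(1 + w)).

-347*w^5/60 + 11*w^4/3 - 7*w^3/3 + 3*w^2/2 - w + 1

Use the geometric series for the reciprocal, then substitute.
F(0) = 1
F′(0) = -1
F′′(0) = 3
F′′′(0) = -14
F^(4)(0) = 88
F^(5)(0) = -694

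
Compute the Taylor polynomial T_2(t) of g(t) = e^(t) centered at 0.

g(0) = 1
g′(0) = 1
g′′(0) = 1

t^2/2 + t + 1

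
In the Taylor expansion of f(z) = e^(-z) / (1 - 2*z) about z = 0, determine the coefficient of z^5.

2329/120

Use 1/(1 - r) = Σ r^k on the denominator, then take the Cauchy product.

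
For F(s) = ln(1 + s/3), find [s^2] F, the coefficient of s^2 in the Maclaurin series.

F(0) = 0
F′(0) = 1/3
F′′(0) = -1/9
So c_2 = F′′(0)/2! = -1/18.

-1/18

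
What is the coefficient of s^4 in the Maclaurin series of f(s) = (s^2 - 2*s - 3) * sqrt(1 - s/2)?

-17/2048

Distribute the polynomial across the series and collect like powers.
[s^0] = -3;  [s^1] = -5/4;  [s^2] = 51/32;  [s^3] = -21/128;  [s^4] = -17/2048.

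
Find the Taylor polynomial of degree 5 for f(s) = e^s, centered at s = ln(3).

(s - ln(3))^5/40 + (s - ln(3))^4/8 + (s - ln(3))^3/2 + 3*(s - ln(3))^2/2 + 3*(s - ln(3)) + 3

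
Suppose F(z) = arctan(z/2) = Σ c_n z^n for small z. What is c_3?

-1/24

F(0) = 0
F′(0) = 1/2
F′′(0) = 0
F′′′(0) = -1/4
Then c_k = F^(k)(0)/k! gives each Taylor coefficient.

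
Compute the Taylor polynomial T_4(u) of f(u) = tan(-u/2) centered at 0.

-u^3/24 - u/2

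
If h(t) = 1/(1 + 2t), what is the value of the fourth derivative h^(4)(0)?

Compute the successive derivatives at the expansion point and divide by k!.
From the series, [t^4] h = 16; multiply by 4! = 24 to get 384.

384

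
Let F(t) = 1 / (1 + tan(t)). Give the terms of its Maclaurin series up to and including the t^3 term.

Use the geometric series for the reciprocal, then substitute.
F(0) = 1
F′(0) = -1
F′′(0) = 2
F′′′(0) = -8

-4*t^3/3 + t^2 - t + 1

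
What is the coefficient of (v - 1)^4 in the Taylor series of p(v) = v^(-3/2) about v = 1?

315/128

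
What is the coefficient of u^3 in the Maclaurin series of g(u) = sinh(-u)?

-1/6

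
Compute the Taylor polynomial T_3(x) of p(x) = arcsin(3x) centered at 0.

9*x^3/2 + 3*x

Apply the Taylor formula c_k = f^(k)(a)/k!.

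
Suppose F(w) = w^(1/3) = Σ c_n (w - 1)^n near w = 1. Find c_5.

Compute the successive derivatives at the expansion point and divide by k!.
[(w - 1)^0] = 1;  [(w - 1)^1] = 1/3;  [(w - 1)^2] = -1/9;  [(w - 1)^3] = 5/81;  [(w - 1)^4] = -10/243;  [(w - 1)^5] = 22/729.

22/729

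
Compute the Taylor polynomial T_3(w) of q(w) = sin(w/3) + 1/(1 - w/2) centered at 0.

Combine the two series term by term.
q(0) = 1
q′(0) = 5/6
q′′(0) = 1/2
q′′′(0) = 77/108

77*w^3/648 + w^2/4 + 5*w/6 + 1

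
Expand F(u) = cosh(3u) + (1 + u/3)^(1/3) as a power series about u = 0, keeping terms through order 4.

Combine the two series term by term.
F(0) = 2
F′(0) = 1/9
F′′(0) = 727/81
F′′′(0) = 10/729
F^(4)(0) = 531361/6561

531361*u^4/157464 + 5*u^3/2187 + 727*u^2/162 + u/9 + 2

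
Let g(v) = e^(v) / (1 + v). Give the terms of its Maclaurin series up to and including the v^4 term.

3*v^4/8 - v^3/3 + v^2/2 + 1

Expand each factor separately, then convolve coefficients.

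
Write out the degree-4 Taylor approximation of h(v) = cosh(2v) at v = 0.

Differentiate repeatedly and evaluate at the center.
[v^0] = 1;  [v^1] = 0;  [v^2] = 2;  [v^3] = 0;  [v^4] = 2/3.

2*v^4/3 + 2*v^2 + 1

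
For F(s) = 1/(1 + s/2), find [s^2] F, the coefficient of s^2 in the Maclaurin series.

F(0) = 1
F′(0) = -1/2
F′′(0) = 1/2
The Taylor polynomial is Σ F^(k)(0)/k! · s^k.

1/4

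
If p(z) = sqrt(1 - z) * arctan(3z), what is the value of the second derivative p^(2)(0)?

Expand each factor separately, then convolve coefficients.
The coefficient of z^2 in the expansion is -3/2, so p′′(0) = 2! * (-3/2) = -3.

-3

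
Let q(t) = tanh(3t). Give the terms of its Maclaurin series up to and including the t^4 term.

-9*t^3 + 3*t

[t^0] = 0;  [t^1] = 3;  [t^2] = 0;  [t^3] = -9;  [t^4] = 0.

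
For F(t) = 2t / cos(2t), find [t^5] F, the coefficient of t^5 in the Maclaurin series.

Invert the denominator's series and multiply.
F(0) = 0
F′(0) = 2
F′′(0) = 0
F′′′(0) = 24
F^(4)(0) = 0
F^(5)(0) = 800

20/3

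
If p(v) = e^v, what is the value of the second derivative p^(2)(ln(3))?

From the series, [(v - ln(3))^2] p = 3/2; multiply by 2! = 2 to get 3.

3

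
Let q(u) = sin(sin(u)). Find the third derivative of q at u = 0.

Let u equal the inner series; expand the outer function in u and truncate.
The coefficient of u^3 in the expansion is -1/3, so q′′′(0) = 3! * (-1/3) = -2.

-2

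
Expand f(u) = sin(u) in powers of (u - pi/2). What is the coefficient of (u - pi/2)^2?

-1/2

Apply the Taylor formula c_k = f^(k)(a)/k!.
f(pi/2) = 1
f′(pi/2) = 0
f′′(pi/2) = -1
So c_2 = f′′(pi/2)/2! = -1/2.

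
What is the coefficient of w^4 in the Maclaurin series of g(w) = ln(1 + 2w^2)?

-2

g(0) = 0
g′(0) = 0
g′′(0) = 4
g′′′(0) = 0
g^(4)(0) = -48
The Taylor polynomial is Σ g^(k)(0)/k! · w^k.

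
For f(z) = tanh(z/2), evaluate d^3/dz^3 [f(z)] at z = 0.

The coefficient of z^3 in the expansion is -1/24, so f′′′(0) = 3! * (-1/24) = -1/4.

-1/4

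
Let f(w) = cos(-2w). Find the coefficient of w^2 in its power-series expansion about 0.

-2

Use the known series and substitute for the argument.
So c_2 = f′′(0)/2! = -2.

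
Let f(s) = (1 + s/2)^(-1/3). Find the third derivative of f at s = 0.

-7/54

Apply the Taylor formula c_k = f^(k)(a)/k!.
From the series, [s^3] f = -7/324; multiply by 3! = 6 to get -7/54.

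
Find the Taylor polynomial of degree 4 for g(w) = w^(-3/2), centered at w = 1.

g(1) = 1
g′(1) = -3/2
g′′(1) = 15/4
g′′′(1) = -105/8
g^(4)(1) = 945/16

315*(w - 1)^4/128 - 35*(w - 1)^3/16 + 15*(w - 1)^2/8 - 3*(w - 1)/2 + 1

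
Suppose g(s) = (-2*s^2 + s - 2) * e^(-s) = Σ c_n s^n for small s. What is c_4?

Shift and add copies of the series according to the polynomial's terms.
g(0) = -2
g′(0) = 3
g′′(0) = -8
g′′′(0) = 17
g^(4)(0) = -30
The Taylor polynomial is Σ g^(k)(0)/k! · s^k.

-5/4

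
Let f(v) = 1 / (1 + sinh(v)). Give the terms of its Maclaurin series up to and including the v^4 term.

4*v^4/3 - 7*v^3/6 + v^2 - v + 1

Write 1/(1+u) = 1 - u + u^2 - u^3 + ... and substitute the series for u.
f(0) = 1
f′(0) = -1
f′′(0) = 2
f′′′(0) = -7
f^(4)(0) = 32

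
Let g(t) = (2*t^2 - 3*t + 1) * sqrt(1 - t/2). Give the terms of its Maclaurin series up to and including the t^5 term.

-75*t^5/8192 - 85*t^4/2048 - 53*t^3/128 + 87*t^2/32 - 13*t/4 + 1

Distribute the polynomial across the series and collect like powers.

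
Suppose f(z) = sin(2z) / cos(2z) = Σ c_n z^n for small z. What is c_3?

Invert the denominator's series and multiply.
f(0) = 0
f′(0) = 2
f′′(0) = 0
f′′′(0) = 16
Dividing each by k! gives the coefficients c_0, ..., c_3.

8/3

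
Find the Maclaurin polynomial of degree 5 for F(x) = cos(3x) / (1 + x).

x^5/8 - x^4/8 + 7*x^3/2 - 7*x^2/2 - x + 1

Multiply the two series term by term and collect like powers.
[x^0] = 1;  [x^1] = -1;  [x^2] = -7/2;  [x^3] = 7/2;  [x^4] = -1/8;  [x^5] = 1/8.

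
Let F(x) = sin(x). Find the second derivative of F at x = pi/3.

-sqrt(3)/2

The coefficient of (x - pi/3)^2 in the expansion is -sqrt(3)/4, so F′′(pi/3) = 2! * (-sqrt(3)/4) = -sqrt(3)/2.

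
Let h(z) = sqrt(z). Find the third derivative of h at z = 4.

3/256

From the series, [(z - 4)^3] h = 1/512; multiply by 3! = 6 to get 3/256.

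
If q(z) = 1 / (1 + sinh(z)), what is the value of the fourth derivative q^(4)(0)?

32

Use the geometric series for the reciprocal, then substitute.
From the series, [z^4] q = 4/3; multiply by 4! = 24 to get 32.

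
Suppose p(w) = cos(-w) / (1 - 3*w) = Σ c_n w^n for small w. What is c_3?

51/2

Use 1/(1 - r) = Σ r^k on the denominator, then take the Cauchy product.
p(0) = 1
p′(0) = 3
p′′(0) = 17
p′′′(0) = 153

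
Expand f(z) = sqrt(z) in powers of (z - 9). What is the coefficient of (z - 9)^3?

1/3888

f(9) = 3
f′(9) = 1/6
f′′(9) = -1/108
f′′′(9) = 1/648
Dividing each by k! gives the coefficients c_0, ..., c_3.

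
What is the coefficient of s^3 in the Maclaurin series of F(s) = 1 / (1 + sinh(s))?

-7/6

Write 1/(1+u) = 1 - u + u^2 - u^3 + ... and substitute the series for u.
F(0) = 1
F′(0) = -1
F′′(0) = 2
F′′′(0) = -7
Then c_k = F^(k)(0)/k! gives each Taylor coefficient.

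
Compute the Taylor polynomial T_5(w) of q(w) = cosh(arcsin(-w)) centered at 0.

Plug the Maclaurin series of the inner function into that of the outer and collect terms.
q(0) = 1
q′(0) = 0
q′′(0) = 1
q′′′(0) = 0
q^(4)(0) = 5
q^(5)(0) = 0

5*w^4/24 + w^2/2 + 1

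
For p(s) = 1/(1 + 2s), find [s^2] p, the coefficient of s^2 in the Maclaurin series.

p(0) = 1
p′(0) = -2
p′′(0) = 8
The Taylor polynomial is Σ p^(k)(0)/k! · s^k.

4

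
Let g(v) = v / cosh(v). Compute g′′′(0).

Divide the numerator series by the denominator series (power-series long division).
The coefficient of v^3 in the expansion is -1/2, so g′′′(0) = 3! * (-1/2) = -3.

-3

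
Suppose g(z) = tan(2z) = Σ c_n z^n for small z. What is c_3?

8/3

g(0) = 0
g′(0) = 2
g′′(0) = 0
g′′′(0) = 16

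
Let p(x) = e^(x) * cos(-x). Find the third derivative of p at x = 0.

-2

Write out both Maclaurin series and multiply, keeping only the needed powers.
The coefficient of x^3 in the expansion is -1/3, so p′′′(0) = 3! * (-1/3) = -2.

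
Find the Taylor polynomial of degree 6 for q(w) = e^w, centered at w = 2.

(w - 2)^6*e^(2)/720 + (w - 2)^5*e^(2)/120 + (w - 2)^4*e^(2)/24 + (w - 2)^3*e^(2)/6 + (w - 2)^2*e^(2)/2 + (w - 2)*e^(2) + e^(2)

[(w - 2)^0] = e^(2);  [(w - 2)^1] = e^(2);  [(w - 2)^2] = e^(2)/2;  [(w - 2)^3] = e^(2)/6;  [(w - 2)^4] = e^(2)/24;  [(w - 2)^5] = e^(2)/120;  [(w - 2)^6] = e^(2)/720.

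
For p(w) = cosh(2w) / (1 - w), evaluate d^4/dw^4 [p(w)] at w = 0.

88

Expand each factor separately, then convolve coefficients.
From the series, [w^4] p = 11/3; multiply by 4! = 24 to get 88.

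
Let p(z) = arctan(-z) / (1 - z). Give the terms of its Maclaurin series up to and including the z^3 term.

-2*z^3/3 - z^2 - z

Expand each factor separately, then convolve coefficients.
p(0) = 0
p′(0) = -1
p′′(0) = -2
p′′′(0) = -4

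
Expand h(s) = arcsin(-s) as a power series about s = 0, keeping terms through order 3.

-s^3/6 - s

h(0) = 0
h′(0) = -1
h′′(0) = 0
h′′′(0) = -1
The Taylor polynomial is Σ h^(k)(0)/k! · s^k.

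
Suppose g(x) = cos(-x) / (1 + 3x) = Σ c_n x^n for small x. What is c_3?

-51/2

Expand each factor separately, then convolve coefficients.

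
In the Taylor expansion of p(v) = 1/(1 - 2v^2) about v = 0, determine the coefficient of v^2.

p(0) = 1
p′(0) = 0
p′′(0) = 4

2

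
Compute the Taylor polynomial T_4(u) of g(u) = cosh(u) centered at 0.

u^4/24 + u^2/2 + 1

g(0) = 1
g′(0) = 0
g′′(0) = 1
g′′′(0) = 0
g^(4)(0) = 1
Then c_k = g^(k)(0)/k! gives each Taylor coefficient.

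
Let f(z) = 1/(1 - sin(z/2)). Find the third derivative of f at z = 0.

Plug the Maclaurin series of the inner function into that of the outer and collect terms.
The coefficient of z^3 in the expansion is 5/48, so f′′′(0) = 3! * (5/48) = 5/8.

5/8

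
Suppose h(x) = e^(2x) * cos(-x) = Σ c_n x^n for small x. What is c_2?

3/2

Write out both Maclaurin series and multiply, keeping only the needed powers.
h(0) = 1
h′(0) = 2
h′′(0) = 3
The Taylor polynomial is Σ h^(k)(0)/k! · x^k.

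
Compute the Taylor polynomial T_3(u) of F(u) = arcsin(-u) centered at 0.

[u^0] = 0;  [u^1] = -1;  [u^2] = 0;  [u^3] = -1/6.

-u^3/6 - u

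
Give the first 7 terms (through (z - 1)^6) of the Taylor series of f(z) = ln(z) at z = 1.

f(1) = 0
f′(1) = 1
f′′(1) = -1
f′′′(1) = 2
f^(4)(1) = -6
f^(5)(1) = 24
f^(6)(1) = -120
Dividing each by k! gives the coefficients c_0, ..., c_6.

-(z - 1)^6/6 + (z - 1)^5/5 - (z - 1)^4/4 + (z - 1)^3/3 - (z - 1)^2/2 + (z - 1)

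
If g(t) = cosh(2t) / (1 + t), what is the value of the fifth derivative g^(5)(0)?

Take the Cauchy product of the two expansions.
The coefficient of t^5 in the expansion is -11/3, so g^(5)(0) = 5! * (-11/3) = -440.

-440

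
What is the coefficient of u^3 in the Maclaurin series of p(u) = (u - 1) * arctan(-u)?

-1/3

Multiply each power in the prefactor through the base expansion.
So c_3 = p′′′(0)/3! = -1/3.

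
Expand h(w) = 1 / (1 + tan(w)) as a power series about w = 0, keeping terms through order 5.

-32*w^5/15 + 5*w^4/3 - 4*w^3/3 + w^2 - w + 1

Write 1/(1+u) = 1 - u + u^2 - u^3 + ... and substitute the series for u.
h(0) = 1
h′(0) = -1
h′′(0) = 2
h′′′(0) = -8
h^(4)(0) = 40
h^(5)(0) = -256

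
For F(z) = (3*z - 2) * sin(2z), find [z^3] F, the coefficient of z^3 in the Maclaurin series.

Multiply each power in the prefactor through the base expansion.
F(0) = 0
F′(0) = -4
F′′(0) = 12
F′′′(0) = 16
So c_3 = F′′′(0)/3! = 8/3.

8/3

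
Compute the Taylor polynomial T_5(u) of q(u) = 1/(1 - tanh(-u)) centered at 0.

-2*u^5/15 + u^4/3 - 2*u^3/3 + u^2 - u + 1

Compose series: expand the inner function first, then feed it into the outer expansion.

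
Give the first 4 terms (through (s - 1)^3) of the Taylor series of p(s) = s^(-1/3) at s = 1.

p(1) = 1
p′(1) = -1/3
p′′(1) = 4/9
p′′′(1) = -28/27
Dividing each by k! gives the coefficients c_0, ..., c_3.

-14*(s - 1)^3/81 + 2*(s - 1)^2/9 - (s - 1)/3 + 1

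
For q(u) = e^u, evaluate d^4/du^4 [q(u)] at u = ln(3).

3

Compute the successive derivatives at the expansion point and divide by k!.
From the series, [(u - ln(3))^4] q = 1/8; multiply by 4! = 24 to get 3.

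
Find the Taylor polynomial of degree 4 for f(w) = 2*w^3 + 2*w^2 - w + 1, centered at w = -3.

[(w + 3)^0] = -32;  [(w + 3)^1] = 41;  [(w + 3)^2] = -16;  [(w + 3)^3] = 2;  [(w + 3)^4] = 0.

2*(w + 3)^3 - 16*(w + 3)^2 + 41*(w + 3) - 32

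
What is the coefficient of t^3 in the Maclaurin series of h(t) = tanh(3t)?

-9

h(0) = 0
h′(0) = 3
h′′(0) = 0
h′′′(0) = -54
Then c_k = h^(k)(0)/k! gives each Taylor coefficient.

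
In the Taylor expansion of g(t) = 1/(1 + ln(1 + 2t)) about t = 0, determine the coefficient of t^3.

-56/3

Let u equal the inner series; expand the outer function in u and truncate.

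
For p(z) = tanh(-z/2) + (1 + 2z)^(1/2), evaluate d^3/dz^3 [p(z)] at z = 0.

13/4

Combine the two series term by term.
The coefficient of z^3 in the expansion is 13/24, so p′′′(0) = 3! * (13/24) = 13/4.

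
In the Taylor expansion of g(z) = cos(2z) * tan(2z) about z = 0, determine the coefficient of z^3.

-4/3

Expand each factor separately, then convolve coefficients.
g(0) = 0
g′(0) = 2
g′′(0) = 0
g′′′(0) = -8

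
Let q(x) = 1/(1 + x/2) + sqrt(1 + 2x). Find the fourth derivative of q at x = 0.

Expand each term separately and add.
From the series, [x^4] q = -9/16; multiply by 4! = 24 to get -27/2.

-27/2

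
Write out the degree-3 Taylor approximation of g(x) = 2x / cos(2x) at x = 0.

Divide the numerator series by the denominator series (power-series long division).

4*x^3 + 2*x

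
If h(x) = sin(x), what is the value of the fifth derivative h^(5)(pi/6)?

From the series, [(x - pi/6)^5] h = sqrt(3)/240; multiply by 5! = 120 to get sqrt(3)/2.

sqrt(3)/2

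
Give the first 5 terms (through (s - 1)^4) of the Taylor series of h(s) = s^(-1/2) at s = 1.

35*(s - 1)^4/128 - 5*(s - 1)^3/16 + 3*(s - 1)^2/8 - (s - 1)/2 + 1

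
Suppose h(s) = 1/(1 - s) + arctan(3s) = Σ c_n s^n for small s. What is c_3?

-8

Add the two expansions coefficient-wise.
[s^0] = 1;  [s^1] = 4;  [s^2] = 1;  [s^3] = -8.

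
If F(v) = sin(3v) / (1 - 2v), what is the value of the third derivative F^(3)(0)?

45

Expand each factor separately, then convolve coefficients.
The coefficient of v^3 in the expansion is 15/2, so F′′′(0) = 3! * (15/2) = 45.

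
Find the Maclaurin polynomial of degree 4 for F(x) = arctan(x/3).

-x^3/81 + x/3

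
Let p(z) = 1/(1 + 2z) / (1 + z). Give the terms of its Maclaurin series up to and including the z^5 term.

Multiply the two series term by term and collect like powers.
p(0) = 1
p′(0) = -3
p′′(0) = 14
p′′′(0) = -90
p^(4)(0) = 744
p^(5)(0) = -7560

-63*z^5 + 31*z^4 - 15*z^3 + 7*z^2 - 3*z + 1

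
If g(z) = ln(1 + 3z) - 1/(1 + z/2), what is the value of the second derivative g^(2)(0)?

-19/2

Add the two expansions coefficient-wise.
From the series, [z^2] g = -19/4; multiply by 2! = 2 to get -19/2.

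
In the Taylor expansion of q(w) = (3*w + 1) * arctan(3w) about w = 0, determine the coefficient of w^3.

Multiply each power in the prefactor through the base expansion.
So c_3 = q′′′(0)/3! = -9.

-9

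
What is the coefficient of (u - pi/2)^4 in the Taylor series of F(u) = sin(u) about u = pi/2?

Differentiate repeatedly and evaluate at the center.
So c_4 = F^(4)(pi/2)/4! = 1/24.

1/24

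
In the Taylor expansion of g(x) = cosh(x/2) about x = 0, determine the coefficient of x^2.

1/8

g(0) = 1
g′(0) = 0
g′′(0) = 1/4
Dividing each by k! gives the coefficients c_0, ..., c_2.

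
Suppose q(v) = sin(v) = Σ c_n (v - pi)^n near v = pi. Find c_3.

q(pi) = 0
q′(pi) = -1
q′′(pi) = 0
q′′′(pi) = 1

1/6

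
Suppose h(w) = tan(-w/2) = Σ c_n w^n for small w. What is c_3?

-1/24

Compute the successive derivatives at the expansion point and divide by k!.
[w^0] = 0;  [w^1] = -1/2;  [w^2] = 0;  [w^3] = -1/24.
So c_3 = h′′′(0)/3! = -1/24.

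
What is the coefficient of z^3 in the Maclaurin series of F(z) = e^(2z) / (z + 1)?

Multiply the numerator's expansion by the denominator's geometric series.
F(0) = 1
F′(0) = 1
F′′(0) = 2
F′′′(0) = 2
So c_3 = F′′′(0)/3! = 1/3.

1/3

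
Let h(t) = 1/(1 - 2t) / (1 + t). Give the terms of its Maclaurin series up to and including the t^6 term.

Multiply the two series term by term and collect like powers.
h(0) = 1
h′(0) = 1
h′′(0) = 6
h′′′(0) = 30
h^(4)(0) = 264
h^(5)(0) = 2520
h^(6)(0) = 30960

43*t^6 + 21*t^5 + 11*t^4 + 5*t^3 + 3*t^2 + t + 1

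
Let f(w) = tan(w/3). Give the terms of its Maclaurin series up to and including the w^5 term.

2*w^5/3645 + w^3/81 + w/3

Use the known series and substitute for the argument.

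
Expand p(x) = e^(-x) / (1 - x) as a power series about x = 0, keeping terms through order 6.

Expand each factor separately, then convolve coefficients.

53*x^6/144 + 11*x^5/30 + 3*x^4/8 + x^3/3 + x^2/2 + 1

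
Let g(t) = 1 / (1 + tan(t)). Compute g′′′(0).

Write 1/(1+u) = 1 - u + u^2 - u^3 + ... and substitute the series for u.
The coefficient of t^3 in the expansion is -4/3, so g′′′(0) = 3! * (-4/3) = -8.

-8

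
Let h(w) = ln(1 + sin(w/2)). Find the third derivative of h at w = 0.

1/8

Let u equal the inner series; expand the outer function in u and truncate.
From the series, [w^3] h = 1/48; multiply by 3! = 6 to get 1/8.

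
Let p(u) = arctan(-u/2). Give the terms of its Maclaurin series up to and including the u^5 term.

[u^0] = 0;  [u^1] = -1/2;  [u^2] = 0;  [u^3] = 1/24;  [u^4] = 0;  [u^5] = -1/160.

-u^5/160 + u^3/24 - u/2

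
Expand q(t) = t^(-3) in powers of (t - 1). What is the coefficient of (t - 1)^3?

Compute the successive derivatives at the expansion point and divide by k!.

-10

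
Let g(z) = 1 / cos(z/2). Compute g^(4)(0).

Invert the denominator's series and multiply.
The coefficient of z^4 in the expansion is 5/384, so g^(4)(0) = 4! * (5/384) = 5/16.

5/16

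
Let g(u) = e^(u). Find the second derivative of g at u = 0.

Differentiate repeatedly and evaluate at the center.
The coefficient of u^2 in the expansion is 1/2, so g′′(0) = 2! * (1/2) = 1.

1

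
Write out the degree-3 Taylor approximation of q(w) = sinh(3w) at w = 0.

9*w^3/2 + 3*w

Apply the Taylor formula c_k = f^(k)(a)/k!.
q(0) = 0
q′(0) = 3
q′′(0) = 0
q′′′(0) = 27
Then c_k = q^(k)(0)/k! gives each Taylor coefficient.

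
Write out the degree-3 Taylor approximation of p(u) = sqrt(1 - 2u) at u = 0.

-u^3/2 - u^2/2 - u + 1

Compute the successive derivatives at the expansion point and divide by k!.
p(0) = 1
p′(0) = -1
p′′(0) = -1
p′′′(0) = -3
Dividing each by k! gives the coefficients c_0, ..., c_3.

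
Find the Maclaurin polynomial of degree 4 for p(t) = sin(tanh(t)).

-t^3/2 + t

Let u equal the inner series; expand the outer function in u and truncate.
p(0) = 0
p′(0) = 1
p′′(0) = 0
p′′′(0) = -3
p^(4)(0) = 0
The Taylor polynomial is Σ p^(k)(0)/k! · t^k.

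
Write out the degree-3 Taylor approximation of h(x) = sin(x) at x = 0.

h(0) = 0
h′(0) = 1
h′′(0) = 0
h′′′(0) = -1
The Taylor polynomial is Σ h^(k)(0)/k! · x^k.

-x^3/6 + x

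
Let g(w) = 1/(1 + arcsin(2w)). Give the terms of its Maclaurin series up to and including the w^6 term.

Compose series: expand the inner function first, then feed it into the outer expansion.
g(0) = 1
g′(0) = -2
g′′(0) = 8
g′′′(0) = -56
g^(4)(0) = 512
g^(5)(0) = -6048
g^(6)(0) = 84992

5312*w^6/45 - 252*w^5/5 + 64*w^4/3 - 28*w^3/3 + 4*w^2 - 2*w + 1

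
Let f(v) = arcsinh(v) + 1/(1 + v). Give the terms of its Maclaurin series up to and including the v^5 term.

Add the two expansions coefficient-wise.
f(0) = 1
f′(0) = 0
f′′(0) = 2
f′′′(0) = -7
f^(4)(0) = 24
f^(5)(0) = -111

-37*v^5/40 + v^4 - 7*v^3/6 + v^2 + 1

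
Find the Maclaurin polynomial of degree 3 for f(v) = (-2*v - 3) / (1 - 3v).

Multiply each power in the prefactor through the base expansion.
f(0) = -3
f′(0) = -11
f′′(0) = -66
f′′′(0) = -594

-99*v^3 - 33*v^2 - 11*v - 3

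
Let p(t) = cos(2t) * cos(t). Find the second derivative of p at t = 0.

Take the Cauchy product of the two expansions.
The coefficient of t^2 in the expansion is -5/2, so p′′(0) = 2! * (-5/2) = -5.

-5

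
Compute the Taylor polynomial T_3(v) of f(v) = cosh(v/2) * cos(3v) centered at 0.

Multiply the two series term by term and collect like powers.
f(0) = 1
f′(0) = 0
f′′(0) = -35/4
f′′′(0) = 0
Dividing each by k! gives the coefficients c_0, ..., c_3.

1 - 35*v^2/8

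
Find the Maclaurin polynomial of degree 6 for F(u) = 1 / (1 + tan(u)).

122*u^6/45 - 32*u^5/15 + 5*u^4/3 - 4*u^3/3 + u^2 - u + 1

Write 1/(1+u) = 1 - u + u^2 - u^3 + ... and substitute the series for u.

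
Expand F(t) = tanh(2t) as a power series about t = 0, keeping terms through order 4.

-8*t^3/3 + 2*t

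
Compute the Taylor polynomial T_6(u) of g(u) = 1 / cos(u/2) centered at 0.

Divide the numerator series by the denominator series (power-series long division).
g(0) = 1
g′(0) = 0
g′′(0) = 1/4
g′′′(0) = 0
g^(4)(0) = 5/16
g^(5)(0) = 0
g^(6)(0) = 61/64

61*u^6/46080 + 5*u^4/384 + u^2/8 + 1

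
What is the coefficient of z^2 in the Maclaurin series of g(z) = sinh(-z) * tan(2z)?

Take the Cauchy product of the two expansions.
[z^0] = 0;  [z^1] = 0;  [z^2] = -2.
So c_2 = g′′(0)/2! = -2.

-2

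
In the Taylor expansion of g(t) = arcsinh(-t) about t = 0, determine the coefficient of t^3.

Compute the successive derivatives at the expansion point and divide by k!.
g(0) = 0
g′(0) = -1
g′′(0) = 0
g′′′(0) = 1

1/6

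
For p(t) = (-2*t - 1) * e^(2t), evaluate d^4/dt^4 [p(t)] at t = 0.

-80

Shift and add copies of the series according to the polynomial's terms.
The coefficient of t^4 in the expansion is -10/3, so p^(4)(0) = 4! * (-10/3) = -80.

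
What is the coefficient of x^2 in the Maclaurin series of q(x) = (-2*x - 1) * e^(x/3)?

Distribute the polynomial across the series and collect like powers.
q(0) = -1
q′(0) = -7/3
q′′(0) = -13/9
Then c_k = q^(k)(0)/k! gives each Taylor coefficient.

-13/18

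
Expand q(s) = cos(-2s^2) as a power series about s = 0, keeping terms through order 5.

q(0) = 1
q′(0) = 0
q′′(0) = 0
q′′′(0) = 0
q^(4)(0) = -48
q^(5)(0) = 0

1 - 2*s^4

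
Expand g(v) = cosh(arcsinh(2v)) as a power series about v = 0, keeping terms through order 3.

2*v^2 + 1

Substitute the inner expansion into the outer series and collect powers.
[v^0] = 1;  [v^1] = 0;  [v^2] = 2;  [v^3] = 0.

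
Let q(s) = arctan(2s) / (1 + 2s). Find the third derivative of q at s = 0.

Expand each factor separately, then convolve coefficients.
From the series, [s^3] q = 16/3; multiply by 3! = 6 to get 32.

32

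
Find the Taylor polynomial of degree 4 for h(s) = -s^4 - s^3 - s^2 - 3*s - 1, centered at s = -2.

-(s + 2)^4 + 7*(s + 2)^3 - 19*(s + 2)^2 + 21*(s + 2) - 7

[(s + 2)^0] = -7;  [(s + 2)^1] = 21;  [(s + 2)^2] = -19;  [(s + 2)^3] = 7;  [(s + 2)^4] = -1.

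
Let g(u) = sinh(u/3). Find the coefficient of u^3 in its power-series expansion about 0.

[u^0] = 0;  [u^1] = 1/3;  [u^2] = 0;  [u^3] = 1/162.

1/162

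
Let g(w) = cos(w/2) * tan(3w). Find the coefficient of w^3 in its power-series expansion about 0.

69/8

Expand each factor separately, then convolve coefficients.
g(0) = 0
g′(0) = 3
g′′(0) = 0
g′′′(0) = 207/4
So c_3 = g′′′(0)/3! = 69/8.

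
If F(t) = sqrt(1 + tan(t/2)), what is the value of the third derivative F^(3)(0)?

11/64

Compose series: expand the inner function first, then feed it into the outer expansion.
The coefficient of t^3 in the expansion is 11/384, so F′′′(0) = 3! * (11/384) = 11/64.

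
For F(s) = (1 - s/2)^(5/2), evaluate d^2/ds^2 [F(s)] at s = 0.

15/16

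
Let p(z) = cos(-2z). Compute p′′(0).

-4

The coefficient of z^2 in the expansion is -2, so p′′(0) = 2! * (-2) = -4.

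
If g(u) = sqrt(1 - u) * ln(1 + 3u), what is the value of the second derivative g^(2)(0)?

Take the Cauchy product of the two expansions.
From the series, [u^2] g = -6; multiply by 2! = 2 to get -12.

-12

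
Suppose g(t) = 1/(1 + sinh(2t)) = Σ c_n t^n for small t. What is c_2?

Substitute the inner expansion into the outer series and collect powers.
g(0) = 1
g′(0) = -2
g′′(0) = 8

4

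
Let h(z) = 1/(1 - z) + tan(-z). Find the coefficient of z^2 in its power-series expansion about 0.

Expand each term separately and add.

1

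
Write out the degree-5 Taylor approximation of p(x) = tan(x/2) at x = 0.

[x^0] = 0;  [x^1] = 1/2;  [x^2] = 0;  [x^3] = 1/24;  [x^4] = 0;  [x^5] = 1/240.

x^5/240 + x^3/24 + x/2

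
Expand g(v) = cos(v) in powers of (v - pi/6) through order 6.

-sqrt(3)*(v - pi/6)^6/1440 - (v - pi/6)^5/240 + sqrt(3)*(v - pi/6)^4/48 + (v - pi/6)^3/12 - sqrt(3)*(v - pi/6)^2/4 - (v - pi/6)/2 + sqrt(3)/2

g(pi/6) = sqrt(3)/2
g′(pi/6) = -1/2
g′′(pi/6) = -sqrt(3)/2
g′′′(pi/6) = 1/2
g^(4)(pi/6) = sqrt(3)/2
g^(5)(pi/6) = -1/2
g^(6)(pi/6) = -sqrt(3)/2
The Taylor polynomial is Σ g^(k)(pi/6)/k! · (v - pi/6)^k.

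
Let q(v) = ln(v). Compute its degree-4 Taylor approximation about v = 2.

-(v - 2)^4/64 + (v - 2)^3/24 - (v - 2)^2/8 + (v - 2)/2 + ln(2)

[(v - 2)^0] = ln(2);  [(v - 2)^1] = 1/2;  [(v - 2)^2] = -1/8;  [(v - 2)^3] = 1/24;  [(v - 2)^4] = -1/64.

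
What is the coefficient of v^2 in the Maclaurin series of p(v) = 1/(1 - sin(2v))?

4

Let u equal the inner series; expand the outer function in u and truncate.
p(0) = 1
p′(0) = 2
p′′(0) = 8
The Taylor polynomial is Σ p^(k)(0)/k! · v^k.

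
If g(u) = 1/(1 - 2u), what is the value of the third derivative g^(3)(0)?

48

From the series, [u^3] g = 8; multiply by 3! = 6 to get 48.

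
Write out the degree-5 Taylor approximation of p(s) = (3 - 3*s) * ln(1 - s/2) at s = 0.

Distribute the polynomial across the series and collect like powers.
p(0) = 0
p′(0) = -3/2
p′′(0) = 9/4
p′′′(0) = 3/2
p^(4)(0) = 15/8
p^(5)(0) = 27/8
Then c_k = p^(k)(0)/k! gives each Taylor coefficient.

9*s^5/320 + 5*s^4/64 + s^3/4 + 9*s^2/8 - 3*s/2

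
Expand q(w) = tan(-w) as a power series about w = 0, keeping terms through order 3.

Use the known series and substitute for the argument.
[w^0] = 0;  [w^1] = -1;  [w^2] = 0;  [w^3] = -1/3.

-w^3/3 - w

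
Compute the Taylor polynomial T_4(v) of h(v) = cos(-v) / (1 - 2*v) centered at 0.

337*v^4/24 + 7*v^3 + 7*v^2/2 + 2*v + 1

Expand 1/(denominator) as a geometric series and multiply by the numerator's series.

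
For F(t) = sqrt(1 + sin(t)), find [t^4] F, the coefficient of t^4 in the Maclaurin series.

Let u equal the inner series; expand the outer function in u and truncate.
[t^0] = 1;  [t^1] = 1/2;  [t^2] = -1/8;  [t^3] = -1/48;  [t^4] = 1/384.

1/384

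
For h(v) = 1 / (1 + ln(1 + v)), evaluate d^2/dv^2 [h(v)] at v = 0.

3

Expand as Σ (-1)^k u^k with u equal to the inner function's series.
The coefficient of v^2 in the expansion is 3/2, so h′′(0) = 2! * (3/2) = 3.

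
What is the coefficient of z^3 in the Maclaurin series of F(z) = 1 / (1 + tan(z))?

-4/3

Expand as Σ (-1)^k u^k with u equal to the inner function's series.
F(0) = 1
F′(0) = -1
F′′(0) = 2
F′′′(0) = -8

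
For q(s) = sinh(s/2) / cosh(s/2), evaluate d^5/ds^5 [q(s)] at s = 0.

Invert the denominator's series and multiply.
The coefficient of s^5 in the expansion is 1/240, so q^(5)(0) = 5! * (1/240) = 1/2.

1/2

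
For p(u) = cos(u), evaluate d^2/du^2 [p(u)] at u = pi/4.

From the series, [(u - pi/4)^2] p = -sqrt(2)/4; multiply by 2! = 2 to get -sqrt(2)/2.

-sqrt(2)/2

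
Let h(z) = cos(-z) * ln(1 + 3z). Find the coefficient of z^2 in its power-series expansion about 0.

-9/2

Take the Cauchy product of the two expansions.
h(0) = 0
h′(0) = 3
h′′(0) = -9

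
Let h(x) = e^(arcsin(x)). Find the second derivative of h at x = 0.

1

Let u equal the inner series; expand the outer function in u and truncate.
The coefficient of x^2 in the expansion is 1/2, so h′′(0) = 2! * (1/2) = 1.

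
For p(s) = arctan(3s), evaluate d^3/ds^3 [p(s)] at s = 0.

The coefficient of s^3 in the expansion is -9, so p′′′(0) = 3! * (-9) = -54.

-54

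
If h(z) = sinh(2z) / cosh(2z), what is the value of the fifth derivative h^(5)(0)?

Write the quotient as an unknown series and match coefficients against numerator = denominator · series.
The coefficient of z^5 in the expansion is 64/15, so h^(5)(0) = 5! * (64/15) = 512.

512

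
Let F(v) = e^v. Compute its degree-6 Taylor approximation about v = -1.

(v + 1)^6*e^(-1)/720 + (v + 1)^5*e^(-1)/120 + (v + 1)^4*e^(-1)/24 + (v + 1)^3*e^(-1)/6 + (v + 1)^2*e^(-1)/2 + (v + 1)*e^(-1) + e^(-1)

F(-1) = e^(-1)
F′(-1) = e^(-1)
F′′(-1) = e^(-1)
F′′′(-1) = e^(-1)
F^(4)(-1) = e^(-1)
F^(5)(-1) = e^(-1)
F^(6)(-1) = e^(-1)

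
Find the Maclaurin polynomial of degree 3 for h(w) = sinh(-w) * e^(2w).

Write out both Maclaurin series and multiply, keeping only the needed powers.
h(0) = 0
h′(0) = -1
h′′(0) = -4
h′′′(0) = -13
The Taylor polynomial is Σ h^(k)(0)/k! · w^k.

-13*w^3/6 - 2*w^2 - w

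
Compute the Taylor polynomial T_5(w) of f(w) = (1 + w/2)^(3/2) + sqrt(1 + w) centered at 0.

Add the two expansions coefficient-wise.
f(0) = 2
f′(0) = 5/4
f′′(0) = -1/16
f′′′(0) = 21/64
f^(4)(0) = -231/256
f^(5)(0) = 3315/1024
Then c_k = f^(k)(0)/k! gives each Taylor coefficient.

221*w^5/8192 - 77*w^4/2048 + 7*w^3/128 - w^2/32 + 5*w/4 + 2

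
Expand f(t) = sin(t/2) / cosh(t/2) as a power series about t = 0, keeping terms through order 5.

Divide the numerator series by the denominator series (power-series long division).

3*t^5/320 - t^3/12 + t/2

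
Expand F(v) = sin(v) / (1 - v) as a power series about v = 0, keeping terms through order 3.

5*v^3/6 + v^2 + v

Take the Cauchy product of the two expansions.
[v^0] = 0;  [v^1] = 1;  [v^2] = 1;  [v^3] = 5/6.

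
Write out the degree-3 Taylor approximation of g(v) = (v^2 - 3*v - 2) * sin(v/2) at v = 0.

13*v^3/24 - 3*v^2/2 - v

Multiply each power in the prefactor through the base expansion.
[v^0] = 0;  [v^1] = -1;  [v^2] = -3/2;  [v^3] = 13/24.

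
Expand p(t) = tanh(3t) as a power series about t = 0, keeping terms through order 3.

-9*t^3 + 3*t

Apply the Taylor formula c_k = f^(k)(a)/k!.
p(0) = 0
p′(0) = 3
p′′(0) = 0
p′′′(0) = -54
The Taylor polynomial is Σ p^(k)(0)/k! · t^k.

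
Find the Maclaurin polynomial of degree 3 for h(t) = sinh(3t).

9*t^3/2 + 3*t

[t^0] = 0;  [t^1] = 3;  [t^2] = 0;  [t^3] = 9/2.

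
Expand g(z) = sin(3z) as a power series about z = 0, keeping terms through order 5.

[z^0] = 0;  [z^1] = 3;  [z^2] = 0;  [z^3] = -9/2;  [z^4] = 0;  [z^5] = 81/40.

81*z^5/40 - 9*z^3/2 + 3*z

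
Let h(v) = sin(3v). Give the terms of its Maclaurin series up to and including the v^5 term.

81*v^5/40 - 9*v^3/2 + 3*v

[v^0] = 0;  [v^1] = 3;  [v^2] = 0;  [v^3] = -9/2;  [v^4] = 0;  [v^5] = 81/40.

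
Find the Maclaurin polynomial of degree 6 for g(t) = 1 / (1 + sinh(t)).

77*t^6/45 - 181*t^5/120 + 4*t^4/3 - 7*t^3/6 + t^2 - t + 1

Write 1/(1+u) = 1 - u + u^2 - u^3 + ... and substitute the series for u.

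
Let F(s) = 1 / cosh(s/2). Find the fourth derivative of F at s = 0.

5/16

Invert the denominator's series and multiply.
The coefficient of s^4 in the expansion is 5/384, so F^(4)(0) = 4! * (5/384) = 5/16.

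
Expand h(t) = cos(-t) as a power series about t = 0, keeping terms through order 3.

Apply the Taylor formula c_k = f^(k)(a)/k!.
[t^0] = 1;  [t^1] = 0;  [t^2] = -1/2;  [t^3] = 0.

1 - t^2/2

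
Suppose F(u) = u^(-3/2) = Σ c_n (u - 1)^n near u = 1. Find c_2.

15/8

[(u - 1)^0] = 1;  [(u - 1)^1] = -3/2;  [(u - 1)^2] = 15/8.
So c_2 = F′′(1)/2! = 15/8.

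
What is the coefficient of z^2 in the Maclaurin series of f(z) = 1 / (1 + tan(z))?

Expand as Σ (-1)^k u^k with u equal to the inner function's series.
f(0) = 1
f′(0) = -1
f′′(0) = 2
So c_2 = f′′(0)/2! = 1.

1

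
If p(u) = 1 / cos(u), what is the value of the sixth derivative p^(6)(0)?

61

Divide the numerator series by the denominator series (power-series long division).
From the series, [u^6] p = 61/720; multiply by 6! = 720 to get 61.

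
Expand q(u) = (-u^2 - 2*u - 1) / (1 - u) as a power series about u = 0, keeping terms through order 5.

Shift and add copies of the series according to the polynomial's terms.
q(0) = -1
q′(0) = -3
q′′(0) = -8
q′′′(0) = -24
q^(4)(0) = -96
q^(5)(0) = -480
The Taylor polynomial is Σ q^(k)(0)/k! · u^k.

-4*u^5 - 4*u^4 - 4*u^3 - 4*u^2 - 3*u - 1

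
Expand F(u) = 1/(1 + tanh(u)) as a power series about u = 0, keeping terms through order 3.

Let u equal the inner series; expand the outer function in u and truncate.
[u^0] = 1;  [u^1] = -1;  [u^2] = 1;  [u^3] = -2/3.

-2*u^3/3 + u^2 - u + 1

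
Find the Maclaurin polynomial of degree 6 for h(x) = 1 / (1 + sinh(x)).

Expand as Σ (-1)^k u^k with u equal to the inner function's series.

77*x^6/45 - 181*x^5/120 + 4*x^4/3 - 7*x^3/6 + x^2 - x + 1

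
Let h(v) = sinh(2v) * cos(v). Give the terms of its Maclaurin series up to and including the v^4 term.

v^3/3 + 2*v

Multiply the two series term by term and collect like powers.
h(0) = 0
h′(0) = 2
h′′(0) = 0
h′′′(0) = 2
h^(4)(0) = 0
The Taylor polynomial is Σ h^(k)(0)/k! · v^k.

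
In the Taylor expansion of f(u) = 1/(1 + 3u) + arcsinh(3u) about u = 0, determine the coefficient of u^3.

Combine the two series term by term.
[u^0] = 1;  [u^1] = 0;  [u^2] = 9;  [u^3] = -63/2.

-63/2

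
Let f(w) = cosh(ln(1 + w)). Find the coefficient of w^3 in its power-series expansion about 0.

Compose series: expand the inner function first, then feed it into the outer expansion.
f(0) = 1
f′(0) = 0
f′′(0) = 1
f′′′(0) = -3
Dividing each by k! gives the coefficients c_0, ..., c_3.

-1/2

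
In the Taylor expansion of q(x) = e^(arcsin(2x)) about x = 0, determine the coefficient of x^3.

8/3

Plug the Maclaurin series of the inner function into that of the outer and collect terms.
[x^0] = 1;  [x^1] = 2;  [x^2] = 2;  [x^3] = 8/3.
So c_3 = q′′′(0)/3! = 8/3.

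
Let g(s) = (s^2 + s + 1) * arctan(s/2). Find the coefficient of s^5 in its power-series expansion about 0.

Distribute the polynomial across the series and collect like powers.
So c_5 = g^(5)(0)/5! = -17/480.

-17/480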